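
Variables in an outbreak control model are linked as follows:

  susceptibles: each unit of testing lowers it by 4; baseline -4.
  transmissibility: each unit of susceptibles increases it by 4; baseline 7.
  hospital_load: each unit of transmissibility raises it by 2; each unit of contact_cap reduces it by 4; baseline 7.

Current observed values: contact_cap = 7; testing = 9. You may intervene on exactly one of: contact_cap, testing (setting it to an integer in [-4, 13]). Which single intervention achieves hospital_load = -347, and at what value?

Intervening on contact_cap: with other inputs at their observed values, hospital_load = -4*contact_cap - 299. Solving for -347 gives contact_cap = 12, within [-4, 13].
Intervening on testing: hospital_load = -32*testing - 39. Reaching -347 requires testing = 77/8, not an integer.

set contact_cap = 12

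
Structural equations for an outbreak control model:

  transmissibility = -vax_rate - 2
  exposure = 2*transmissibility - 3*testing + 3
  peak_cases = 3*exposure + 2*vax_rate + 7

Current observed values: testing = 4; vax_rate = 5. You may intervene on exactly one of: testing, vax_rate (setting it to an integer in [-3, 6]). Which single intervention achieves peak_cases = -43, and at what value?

set testing = 3

Intervening on testing: with other inputs at their observed values, peak_cases = -9*testing - 16. Solving for -43 gives testing = 3, within [-3, 6].
Intervening on vax_rate: peak_cases = -4*vax_rate - 32. Reaching -43 requires vax_rate = 11/4, not an integer.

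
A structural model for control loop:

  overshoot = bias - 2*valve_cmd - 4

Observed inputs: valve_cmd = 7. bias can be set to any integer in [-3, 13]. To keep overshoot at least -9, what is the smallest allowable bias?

bias = 9

Substituting into the overshoot equation gives overshoot = bias - 18.
Require bias - 18 ≥ -9, so bias ≥ 9.
The smallest integer in [-3, 13] satisfying this is 9.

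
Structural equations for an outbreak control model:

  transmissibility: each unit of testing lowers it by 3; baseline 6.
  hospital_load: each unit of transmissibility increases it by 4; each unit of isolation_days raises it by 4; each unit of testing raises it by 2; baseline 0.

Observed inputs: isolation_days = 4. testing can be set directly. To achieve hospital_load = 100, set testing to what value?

Substituting into the hospital_load equation gives hospital_load = -10*testing + 40.
Solve -10*testing + 40 = 100: testing = (100 - 40) / -10 = -6.

testing = -6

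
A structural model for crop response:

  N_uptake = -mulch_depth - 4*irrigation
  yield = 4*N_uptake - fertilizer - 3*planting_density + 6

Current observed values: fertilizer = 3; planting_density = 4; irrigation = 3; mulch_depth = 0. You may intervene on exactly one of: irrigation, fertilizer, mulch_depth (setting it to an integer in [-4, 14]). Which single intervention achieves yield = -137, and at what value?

Intervening on irrigation: with other inputs at their observed values, yield = -16*irrigation - 9. Solving for -137 gives irrigation = 8, within [-4, 14].
Intervening on fertilizer: yield = -fertilizer - 54. Reaching -137 requires fertilizer = 83, outside [-4, 14].
Intervening on mulch_depth: yield = -4*mulch_depth - 57. Reaching -137 requires mulch_depth = 20, outside [-4, 14].

set irrigation = 8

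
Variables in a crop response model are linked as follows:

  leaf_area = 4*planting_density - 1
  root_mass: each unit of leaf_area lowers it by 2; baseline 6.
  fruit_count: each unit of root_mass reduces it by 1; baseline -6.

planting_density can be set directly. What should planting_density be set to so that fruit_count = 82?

planting_density = 12

Substituting into the root_mass equation gives root_mass = -8*planting_density + 8.
Substituting into the fruit_count equation gives fruit_count = 8*planting_density - 14.
Solve 8*planting_density - 14 = 82: planting_density = (82 + 14) / 8 = 12.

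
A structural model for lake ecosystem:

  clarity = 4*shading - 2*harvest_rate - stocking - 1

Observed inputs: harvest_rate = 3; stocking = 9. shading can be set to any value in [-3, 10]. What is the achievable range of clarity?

-28 to 24

Substituting into the clarity equation gives clarity = 4*shading - 16.
Linear in shading, so extremes are at the endpoints: shading = -3 gives clarity = -28; shading = 10 gives clarity = 24.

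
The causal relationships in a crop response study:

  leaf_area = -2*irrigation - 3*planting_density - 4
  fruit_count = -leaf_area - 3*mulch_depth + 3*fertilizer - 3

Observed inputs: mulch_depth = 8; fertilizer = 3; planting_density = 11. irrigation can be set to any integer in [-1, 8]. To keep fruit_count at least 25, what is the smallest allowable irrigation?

irrigation = 3

Substituting into the leaf_area equation gives leaf_area = -2*irrigation - 37.
Substituting into the fruit_count equation gives fruit_count = 2*irrigation + 19.
Require 2*irrigation + 19 ≥ 25, so irrigation ≥ 3.
The smallest integer in [-1, 8] satisfying this is 3.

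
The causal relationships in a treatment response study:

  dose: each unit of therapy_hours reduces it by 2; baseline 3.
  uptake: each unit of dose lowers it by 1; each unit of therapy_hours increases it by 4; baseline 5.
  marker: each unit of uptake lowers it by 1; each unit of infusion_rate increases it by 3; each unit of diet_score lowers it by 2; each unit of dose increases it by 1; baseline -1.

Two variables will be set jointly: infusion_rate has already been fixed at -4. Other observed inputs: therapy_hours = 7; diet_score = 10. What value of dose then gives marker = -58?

dose = 4

With infusion_rate held at -4:
Intervening on dose fixes its value directly, overriding its dependence on therapy_hours.
Substituting into the uptake equation gives uptake = -dose + 33.
So marker = 2*dose - 66.
Solve 2*dose - 66 = -58: dose = (-58 + 66) / 2 = 4.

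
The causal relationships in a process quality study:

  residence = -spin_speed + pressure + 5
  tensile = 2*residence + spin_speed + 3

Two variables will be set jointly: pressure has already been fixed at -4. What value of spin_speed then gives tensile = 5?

spin_speed = 0

With pressure held at -4:
Substituting into the residence equation gives residence = -spin_speed + 1.
Substituting into the tensile equation gives tensile = -spin_speed + 5.
Solve -spin_speed + 5 = 5: spin_speed = (5 - 5) / -1 = 0.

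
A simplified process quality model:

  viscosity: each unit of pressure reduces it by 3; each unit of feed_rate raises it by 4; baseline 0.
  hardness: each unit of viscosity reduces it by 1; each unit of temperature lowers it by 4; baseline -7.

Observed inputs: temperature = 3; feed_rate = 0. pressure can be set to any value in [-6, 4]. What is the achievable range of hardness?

-37 to -7

Substituting into the viscosity equation gives viscosity = -3*pressure.
So hardness = 3*pressure - 19.
Linear in pressure, so extremes are at the endpoints: pressure = -6 gives hardness = -37; pressure = 4 gives hardness = -7.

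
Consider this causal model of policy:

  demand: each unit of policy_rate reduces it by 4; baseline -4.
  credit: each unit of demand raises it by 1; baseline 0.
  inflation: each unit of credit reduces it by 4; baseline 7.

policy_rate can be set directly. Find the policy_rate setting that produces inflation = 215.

policy_rate = 12

Substituting into the credit equation gives credit = -4*policy_rate - 4.
Substituting into the inflation equation gives inflation = 16*policy_rate + 23.
Solve 16*policy_rate + 23 = 215: policy_rate = (215 - 23) / 16 = 12.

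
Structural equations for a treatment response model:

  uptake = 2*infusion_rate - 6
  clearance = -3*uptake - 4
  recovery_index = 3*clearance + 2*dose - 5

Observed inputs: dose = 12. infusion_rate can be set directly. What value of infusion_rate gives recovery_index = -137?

infusion_rate = 11

Substituting into the clearance equation gives clearance = -6*infusion_rate + 14.
recovery_index becomes -18*infusion_rate + 61.
Solve -18*infusion_rate + 61 = -137: infusion_rate = (-137 - 61) / -18 = 11.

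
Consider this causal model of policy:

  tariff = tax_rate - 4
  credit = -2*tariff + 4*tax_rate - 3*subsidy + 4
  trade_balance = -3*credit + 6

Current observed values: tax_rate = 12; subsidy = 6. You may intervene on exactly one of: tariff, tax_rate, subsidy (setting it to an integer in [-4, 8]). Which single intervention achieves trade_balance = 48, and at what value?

Intervening on tariff: trade_balance = 6*tariff - 96. Reaching 48 requires tariff = 24, outside [-4, 8].
Intervening on tax_rate: with other inputs at their observed values, trade_balance = -6*tax_rate + 24. Solving for 48 gives tax_rate = -4, within [-4, 8].
Intervening on subsidy: trade_balance = 9*subsidy - 102. Reaching 48 requires subsidy = 50/3, not an integer.

set tax_rate = -4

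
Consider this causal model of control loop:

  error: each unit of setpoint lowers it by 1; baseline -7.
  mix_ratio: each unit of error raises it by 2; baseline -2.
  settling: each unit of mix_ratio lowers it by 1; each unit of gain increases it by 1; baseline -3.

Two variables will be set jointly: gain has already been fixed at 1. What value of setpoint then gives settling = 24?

setpoint = 5

With gain held at 1:
Substituting into the mix_ratio equation gives mix_ratio = -2*setpoint - 16.
Substituting into the settling equation gives settling = 2*setpoint + 14.
Solve 2*setpoint + 14 = 24: setpoint = (24 - 14) / 2 = 5.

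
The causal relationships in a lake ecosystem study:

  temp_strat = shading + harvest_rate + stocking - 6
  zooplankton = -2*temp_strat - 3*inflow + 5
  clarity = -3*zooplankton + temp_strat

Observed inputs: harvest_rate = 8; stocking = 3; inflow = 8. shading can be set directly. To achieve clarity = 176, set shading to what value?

shading = 12

Substituting into the temp_strat equation gives temp_strat = shading + 5.
Substituting into the zooplankton equation gives zooplankton = -2*shading - 29.
Substituting into the clarity equation gives clarity = 7*shading + 92.
Solve 7*shading + 92 = 176: shading = (176 - 92) / 7 = 12.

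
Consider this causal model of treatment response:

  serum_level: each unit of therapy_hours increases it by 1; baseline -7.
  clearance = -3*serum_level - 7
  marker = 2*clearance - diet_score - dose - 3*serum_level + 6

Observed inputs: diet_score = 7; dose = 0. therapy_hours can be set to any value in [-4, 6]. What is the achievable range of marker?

-6 to 84

Substituting into the clearance equation gives clearance = -3*therapy_hours + 14.
Substituting into the marker equation gives marker = -9*therapy_hours + 48.
Linear in therapy_hours, so extremes are at the endpoints: therapy_hours = -4 gives marker = 84; therapy_hours = 6 gives marker = -6.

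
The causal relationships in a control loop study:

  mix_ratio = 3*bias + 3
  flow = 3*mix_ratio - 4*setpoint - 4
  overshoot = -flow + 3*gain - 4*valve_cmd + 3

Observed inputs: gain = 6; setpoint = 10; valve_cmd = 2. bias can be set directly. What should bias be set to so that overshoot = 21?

bias = 3

Substituting into the flow equation gives flow = 9*bias - 35.
overshoot becomes -9*bias + 48.
Solve -9*bias + 48 = 21: bias = (21 - 48) / -9 = 3.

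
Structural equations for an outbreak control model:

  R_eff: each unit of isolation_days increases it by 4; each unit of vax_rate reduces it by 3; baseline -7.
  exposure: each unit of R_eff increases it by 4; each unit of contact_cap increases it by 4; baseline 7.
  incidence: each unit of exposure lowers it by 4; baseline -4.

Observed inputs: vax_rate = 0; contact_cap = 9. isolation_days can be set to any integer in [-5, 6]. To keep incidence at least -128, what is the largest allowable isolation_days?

isolation_days = 1

Substituting into the R_eff equation gives R_eff = 4*isolation_days - 7.
Substituting into the exposure equation gives exposure = 16*isolation_days + 15.
This gives incidence = -64*isolation_days - 64.
Require -64*isolation_days - 64 ≥ -128, so isolation_days ≤ 1.
The largest integer in [-5, 6] satisfying this is 1.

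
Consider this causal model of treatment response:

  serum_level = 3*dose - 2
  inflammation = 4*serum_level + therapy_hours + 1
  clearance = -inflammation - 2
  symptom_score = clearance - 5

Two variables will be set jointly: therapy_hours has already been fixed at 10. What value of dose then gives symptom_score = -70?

With therapy_hours held at 10:
Substituting into the inflammation equation gives inflammation = 12*dose + 3.
Substituting into the clearance equation gives clearance = -12*dose - 5.
Substituting into the symptom_score equation gives symptom_score = -12*dose - 10.
Solve -12*dose - 10 = -70: dose = (-70 + 10) / -12 = 5.

dose = 5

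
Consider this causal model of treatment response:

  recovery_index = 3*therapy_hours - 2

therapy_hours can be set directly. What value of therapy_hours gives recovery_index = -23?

Solve 3*therapy_hours - 2 = -23: therapy_hours = (-23 + 2) / 3 = -7.

therapy_hours = -7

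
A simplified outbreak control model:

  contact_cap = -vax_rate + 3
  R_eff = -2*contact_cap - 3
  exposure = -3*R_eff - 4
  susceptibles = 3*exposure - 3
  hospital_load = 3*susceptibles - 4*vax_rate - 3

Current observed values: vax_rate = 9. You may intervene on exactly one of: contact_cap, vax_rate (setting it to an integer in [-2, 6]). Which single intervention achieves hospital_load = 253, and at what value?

set vax_rate = -1

Intervening on contact_cap: hospital_load = 54*contact_cap - 3. Reaching 253 requires contact_cap = 128/27, not an integer.
Intervening on vax_rate: with other inputs at their observed values, hospital_load = -58*vax_rate + 195. Solving for 253 gives vax_rate = -1, within [-2, 6].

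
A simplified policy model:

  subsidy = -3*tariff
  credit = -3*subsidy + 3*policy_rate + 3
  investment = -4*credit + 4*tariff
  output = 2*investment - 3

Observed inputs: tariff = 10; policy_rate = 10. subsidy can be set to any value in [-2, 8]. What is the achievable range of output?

Intervening on subsidy fixes its value directly, overriding its dependence on tariff.
Substituting into the credit equation gives credit = -3*subsidy + 33.
This gives investment = 12*subsidy - 92.
Substituting into the output equation gives output = 24*subsidy - 187.
Linear in subsidy, so extremes are at the endpoints: subsidy = -2 gives output = -235; subsidy = 8 gives output = 5.

-235 to 5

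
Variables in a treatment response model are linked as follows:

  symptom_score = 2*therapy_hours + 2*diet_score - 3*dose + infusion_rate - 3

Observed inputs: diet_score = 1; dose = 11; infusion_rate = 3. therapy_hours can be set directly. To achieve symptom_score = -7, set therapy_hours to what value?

Substituting into the symptom_score equation gives symptom_score = 2*therapy_hours - 31.
Solve 2*therapy_hours - 31 = -7: therapy_hours = (-7 + 31) / 2 = 12.

therapy_hours = 12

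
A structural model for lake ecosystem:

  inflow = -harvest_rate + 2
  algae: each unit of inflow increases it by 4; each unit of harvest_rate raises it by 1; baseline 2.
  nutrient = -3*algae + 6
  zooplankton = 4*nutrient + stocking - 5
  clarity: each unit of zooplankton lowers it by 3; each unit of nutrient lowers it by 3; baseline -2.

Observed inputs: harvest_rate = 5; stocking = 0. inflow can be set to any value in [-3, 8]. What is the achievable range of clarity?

Intervening on inflow fixes its value directly, overriding its dependence on harvest_rate.
Substituting into the algae equation gives algae = 4*inflow + 7.
nutrient becomes -12*inflow - 15.
Substituting into the zooplankton equation gives zooplankton = -48*inflow - 65.
Substituting into the clarity equation gives clarity = 180*inflow + 238.
Linear in inflow, so extremes are at the endpoints: inflow = -3 gives clarity = -302; inflow = 8 gives clarity = 1678.

-302 to 1678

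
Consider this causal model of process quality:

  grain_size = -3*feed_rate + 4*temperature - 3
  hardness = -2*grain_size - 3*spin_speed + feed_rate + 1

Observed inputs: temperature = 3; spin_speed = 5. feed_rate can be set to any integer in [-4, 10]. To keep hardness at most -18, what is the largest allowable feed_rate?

feed_rate = 2

Substituting into the grain_size equation gives grain_size = -3*feed_rate + 9.
Substituting into the hardness equation gives hardness = 7*feed_rate - 32.
Require 7*feed_rate - 32 ≤ -18, so feed_rate ≤ 2.
The largest integer in [-4, 10] satisfying this is 2.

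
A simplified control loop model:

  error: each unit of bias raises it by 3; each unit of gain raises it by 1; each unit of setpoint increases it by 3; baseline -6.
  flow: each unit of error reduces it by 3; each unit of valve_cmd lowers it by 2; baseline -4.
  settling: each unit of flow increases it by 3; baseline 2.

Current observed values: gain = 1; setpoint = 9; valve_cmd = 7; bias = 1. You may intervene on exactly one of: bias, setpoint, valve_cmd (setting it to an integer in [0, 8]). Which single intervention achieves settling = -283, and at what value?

Intervening on bias: settling = -27*bias - 250. Reaching -283 requires bias = 11/9, not an integer.
Intervening on setpoint: settling = -27*setpoint - 34. Reaching -283 requires setpoint = 83/9, not an integer.
Intervening on valve_cmd: with other inputs at their observed values, settling = -6*valve_cmd - 235. Solving for -283 gives valve_cmd = 8, within [0, 8].

set valve_cmd = 8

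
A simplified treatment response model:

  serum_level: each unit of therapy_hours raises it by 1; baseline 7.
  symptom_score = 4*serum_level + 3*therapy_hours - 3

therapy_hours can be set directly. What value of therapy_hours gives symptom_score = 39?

therapy_hours = 2

Substituting into the symptom_score equation gives symptom_score = 7*therapy_hours + 25.
Solve 7*therapy_hours + 25 = 39: therapy_hours = (39 - 25) / 7 = 2.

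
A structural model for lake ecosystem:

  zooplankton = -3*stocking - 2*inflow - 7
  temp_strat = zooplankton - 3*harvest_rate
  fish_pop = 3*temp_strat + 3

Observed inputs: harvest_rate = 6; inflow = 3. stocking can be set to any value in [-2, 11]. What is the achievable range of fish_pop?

-189 to -72

Substituting into the zooplankton equation gives zooplankton = -3*stocking - 13.
Substituting into the temp_strat equation gives temp_strat = -3*stocking - 31.
fish_pop becomes -9*stocking - 90.
Linear in stocking, so extremes are at the endpoints: stocking = -2 gives fish_pop = -72; stocking = 11 gives fish_pop = -189.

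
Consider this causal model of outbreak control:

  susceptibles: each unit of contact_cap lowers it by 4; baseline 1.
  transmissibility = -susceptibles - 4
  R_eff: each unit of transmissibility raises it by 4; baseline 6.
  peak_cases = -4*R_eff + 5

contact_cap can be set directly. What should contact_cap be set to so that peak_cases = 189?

Substituting into the transmissibility equation gives transmissibility = 4*contact_cap - 5.
R_eff becomes 16*contact_cap - 14.
So peak_cases = -64*contact_cap + 61.
Solve -64*contact_cap + 61 = 189: contact_cap = (189 - 61) / -64 = -2.

contact_cap = -2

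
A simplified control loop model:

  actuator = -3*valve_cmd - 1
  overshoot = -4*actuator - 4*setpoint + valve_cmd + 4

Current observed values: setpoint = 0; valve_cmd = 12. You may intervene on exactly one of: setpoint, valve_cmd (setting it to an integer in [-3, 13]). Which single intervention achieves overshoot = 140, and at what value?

Intervening on setpoint: with other inputs at their observed values, overshoot = -4*setpoint + 164. Solving for 140 gives setpoint = 6, within [-3, 13].
Intervening on valve_cmd: overshoot = 13*valve_cmd + 8. Reaching 140 requires valve_cmd = 132/13, not an integer.

set setpoint = 6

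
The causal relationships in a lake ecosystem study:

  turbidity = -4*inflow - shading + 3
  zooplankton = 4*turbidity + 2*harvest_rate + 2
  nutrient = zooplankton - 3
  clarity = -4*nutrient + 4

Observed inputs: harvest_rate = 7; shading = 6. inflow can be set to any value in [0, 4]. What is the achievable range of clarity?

Substituting into the turbidity equation gives turbidity = -4*inflow - 3.
zooplankton becomes -16*inflow + 4.
nutrient becomes -16*inflow + 1.
Substituting into the clarity equation gives clarity = 64*inflow.
Linear in inflow, so extremes are at the endpoints: inflow = 0 gives clarity = 0; inflow = 4 gives clarity = 256.

0 to 256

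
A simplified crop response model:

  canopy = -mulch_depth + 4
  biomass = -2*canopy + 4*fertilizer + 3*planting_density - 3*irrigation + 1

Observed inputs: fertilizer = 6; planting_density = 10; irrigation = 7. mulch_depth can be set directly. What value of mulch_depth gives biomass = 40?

mulch_depth = 7

Substituting into the biomass equation gives biomass = 2*mulch_depth + 26.
Solve 2*mulch_depth + 26 = 40: mulch_depth = (40 - 26) / 2 = 7.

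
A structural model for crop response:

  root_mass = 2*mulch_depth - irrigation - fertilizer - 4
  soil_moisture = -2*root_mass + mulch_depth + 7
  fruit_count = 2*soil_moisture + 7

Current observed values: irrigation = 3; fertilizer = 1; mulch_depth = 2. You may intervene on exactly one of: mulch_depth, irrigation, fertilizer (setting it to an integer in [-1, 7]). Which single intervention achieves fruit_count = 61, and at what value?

Intervening on mulch_depth: fruit_count = -6*mulch_depth + 53. Reaching 61 requires mulch_depth = -4/3, not an integer.
Intervening on irrigation: fruit_count = 4*irrigation + 29. Reaching 61 requires irrigation = 8, outside [-1, 7].
Intervening on fertilizer: with other inputs at their observed values, fruit_count = 4*fertilizer + 37. Solving for 61 gives fertilizer = 6, within [-1, 7].

set fertilizer = 6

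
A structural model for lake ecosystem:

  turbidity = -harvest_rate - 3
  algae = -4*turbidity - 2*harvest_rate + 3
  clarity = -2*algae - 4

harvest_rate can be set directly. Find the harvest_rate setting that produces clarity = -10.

Substituting into the algae equation gives algae = 2*harvest_rate + 15.
Substituting into the clarity equation gives clarity = -4*harvest_rate - 34.
Solve -4*harvest_rate - 34 = -10: harvest_rate = (-10 + 34) / -4 = -6.

harvest_rate = -6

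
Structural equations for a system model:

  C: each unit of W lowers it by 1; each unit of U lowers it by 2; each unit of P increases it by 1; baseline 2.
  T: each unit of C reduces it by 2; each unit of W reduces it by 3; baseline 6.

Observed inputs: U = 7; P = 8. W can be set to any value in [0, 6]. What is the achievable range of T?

8 to 14

Substituting into the C equation gives C = -W - 4.
Substituting into the T equation gives T = -W + 14.
Linear in W, so extremes are at the endpoints: W = 0 gives T = 14; W = 6 gives T = 8.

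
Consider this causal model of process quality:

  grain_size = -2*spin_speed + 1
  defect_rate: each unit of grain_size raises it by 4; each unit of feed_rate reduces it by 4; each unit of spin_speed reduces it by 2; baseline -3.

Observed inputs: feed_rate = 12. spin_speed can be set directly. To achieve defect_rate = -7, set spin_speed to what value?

spin_speed = -4

Substituting into the defect_rate equation gives defect_rate = -10*spin_speed - 47.
Solve -10*spin_speed - 47 = -7: spin_speed = (-7 + 47) / -10 = -4.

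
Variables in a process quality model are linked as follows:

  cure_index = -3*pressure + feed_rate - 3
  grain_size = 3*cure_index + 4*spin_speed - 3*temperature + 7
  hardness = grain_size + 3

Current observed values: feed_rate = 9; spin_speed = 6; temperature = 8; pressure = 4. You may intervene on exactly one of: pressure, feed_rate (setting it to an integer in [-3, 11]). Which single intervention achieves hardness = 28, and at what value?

Intervening on pressure: with other inputs at their observed values, hardness = -9*pressure + 28. Solving for 28 gives pressure = 0, within [-3, 11].
Intervening on feed_rate: hardness = 3*feed_rate - 35. Reaching 28 requires feed_rate = 21, outside [-3, 11].

set pressure = 0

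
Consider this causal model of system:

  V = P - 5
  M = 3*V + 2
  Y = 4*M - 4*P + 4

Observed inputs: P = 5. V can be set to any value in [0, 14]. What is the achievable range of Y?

Intervening on V fixes its value directly, overriding its dependence on P.
Substituting into the Y equation gives Y = 12*V - 8.
Linear in V, so extremes are at the endpoints: V = 0 gives Y = -8; V = 14 gives Y = 160.

-8 to 160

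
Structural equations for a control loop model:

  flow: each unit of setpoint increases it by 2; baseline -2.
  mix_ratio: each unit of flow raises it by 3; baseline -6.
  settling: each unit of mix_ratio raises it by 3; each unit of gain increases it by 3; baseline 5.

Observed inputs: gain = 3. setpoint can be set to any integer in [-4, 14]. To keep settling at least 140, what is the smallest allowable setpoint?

setpoint = 9

Substituting into the mix_ratio equation gives mix_ratio = 6*setpoint - 12.
Substituting into the settling equation gives settling = 18*setpoint - 22.
Require 18*setpoint - 22 ≥ 140, so setpoint ≥ 9.
The smallest integer in [-4, 14] satisfying this is 9.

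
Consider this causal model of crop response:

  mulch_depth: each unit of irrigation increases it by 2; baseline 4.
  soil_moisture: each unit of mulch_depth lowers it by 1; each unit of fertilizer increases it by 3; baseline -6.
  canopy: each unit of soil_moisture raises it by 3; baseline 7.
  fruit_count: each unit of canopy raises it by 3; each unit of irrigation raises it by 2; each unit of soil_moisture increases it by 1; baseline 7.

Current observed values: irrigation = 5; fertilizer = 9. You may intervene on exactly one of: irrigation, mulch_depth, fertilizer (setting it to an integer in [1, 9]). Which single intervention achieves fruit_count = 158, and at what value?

set mulch_depth = 9

Intervening on irrigation: fruit_count = -18*irrigation + 198. Reaching 158 requires irrigation = 20/9, not an integer.
Intervening on mulch_depth: with other inputs at their observed values, fruit_count = -10*mulch_depth + 248. Solving for 158 gives mulch_depth = 9, within [1, 9].
Intervening on fertilizer: fruit_count = 30*fertilizer - 162. Reaching 158 requires fertilizer = 32/3, not an integer.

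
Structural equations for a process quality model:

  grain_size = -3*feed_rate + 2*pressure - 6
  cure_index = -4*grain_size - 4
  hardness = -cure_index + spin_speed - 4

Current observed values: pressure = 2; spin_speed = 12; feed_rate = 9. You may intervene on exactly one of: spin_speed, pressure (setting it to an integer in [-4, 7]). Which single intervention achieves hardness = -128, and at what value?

Intervening on spin_speed: hardness = spin_speed - 116. Reaching -128 requires spin_speed = -12, outside [-4, 7].
Intervening on pressure: with other inputs at their observed values, hardness = 8*pressure - 120. Solving for -128 gives pressure = -1, within [-4, 7].

set pressure = -1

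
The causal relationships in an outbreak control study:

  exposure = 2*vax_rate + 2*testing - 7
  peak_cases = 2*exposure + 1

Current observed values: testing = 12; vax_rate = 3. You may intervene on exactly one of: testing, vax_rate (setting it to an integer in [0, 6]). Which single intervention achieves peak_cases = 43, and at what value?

Intervening on testing: peak_cases = 4*testing - 1. Reaching 43 requires testing = 11, outside [0, 6].
Intervening on vax_rate: with other inputs at their observed values, peak_cases = 4*vax_rate + 35. Solving for 43 gives vax_rate = 2, within [0, 6].

set vax_rate = 2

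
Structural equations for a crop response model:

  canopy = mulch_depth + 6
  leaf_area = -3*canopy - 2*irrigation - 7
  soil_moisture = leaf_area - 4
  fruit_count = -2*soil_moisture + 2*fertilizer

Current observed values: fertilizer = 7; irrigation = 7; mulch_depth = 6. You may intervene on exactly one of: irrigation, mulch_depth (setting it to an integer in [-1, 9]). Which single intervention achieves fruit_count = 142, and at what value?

set mulch_depth = 7

Intervening on irrigation: fruit_count = 4*irrigation + 108. Reaching 142 requires irrigation = 17/2, not an integer.
Intervening on mulch_depth: with other inputs at their observed values, fruit_count = 6*mulch_depth + 100. Solving for 142 gives mulch_depth = 7, within [-1, 9].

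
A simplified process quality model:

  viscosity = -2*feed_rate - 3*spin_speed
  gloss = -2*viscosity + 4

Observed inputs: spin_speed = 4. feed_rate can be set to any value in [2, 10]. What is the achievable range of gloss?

36 to 68

Substituting into the viscosity equation gives viscosity = -2*feed_rate - 12.
So gloss = 4*feed_rate + 28.
Linear in feed_rate, so extremes are at the endpoints: feed_rate = 2 gives gloss = 36; feed_rate = 10 gives gloss = 68.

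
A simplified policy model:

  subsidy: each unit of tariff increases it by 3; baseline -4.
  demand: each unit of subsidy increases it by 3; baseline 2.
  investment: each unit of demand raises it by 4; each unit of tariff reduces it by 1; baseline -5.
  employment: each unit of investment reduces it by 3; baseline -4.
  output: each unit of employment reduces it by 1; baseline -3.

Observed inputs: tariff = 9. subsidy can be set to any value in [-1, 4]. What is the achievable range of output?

-53 to 127

Intervening on subsidy fixes its value directly, overriding its dependence on tariff.
Substituting into the investment equation gives investment = 12*subsidy - 6.
Substituting into the employment equation gives employment = -36*subsidy + 14.
This gives output = 36*subsidy - 17.
Linear in subsidy, so extremes are at the endpoints: subsidy = -1 gives output = -53; subsidy = 4 gives output = 127.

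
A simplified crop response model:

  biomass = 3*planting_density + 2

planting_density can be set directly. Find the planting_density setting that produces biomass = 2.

Solve 3*planting_density + 2 = 2: planting_density = (2 - 2) / 3 = 0.

planting_density = 0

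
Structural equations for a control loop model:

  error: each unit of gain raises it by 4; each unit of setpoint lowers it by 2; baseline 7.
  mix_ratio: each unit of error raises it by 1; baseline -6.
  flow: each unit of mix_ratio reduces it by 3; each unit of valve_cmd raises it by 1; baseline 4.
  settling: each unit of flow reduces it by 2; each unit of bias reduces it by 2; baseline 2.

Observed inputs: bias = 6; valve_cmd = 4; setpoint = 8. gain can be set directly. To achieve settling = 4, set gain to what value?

gain = 5

Substituting into the error equation gives error = 4*gain - 9.
Substituting into the mix_ratio equation gives mix_ratio = 4*gain - 15.
Substituting into the flow equation gives flow = -12*gain + 53.
Substituting into the settling equation gives settling = 24*gain - 116.
Solve 24*gain - 116 = 4: gain = (4 + 116) / 24 = 5.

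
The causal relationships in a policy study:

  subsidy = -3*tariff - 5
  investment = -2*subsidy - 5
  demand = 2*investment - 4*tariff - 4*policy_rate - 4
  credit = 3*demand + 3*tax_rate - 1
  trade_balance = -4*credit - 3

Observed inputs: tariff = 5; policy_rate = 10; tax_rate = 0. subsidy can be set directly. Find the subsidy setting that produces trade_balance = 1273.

subsidy = 8

Intervening on subsidy fixes its value directly, overriding its dependence on tariff.
Substituting into the demand equation gives demand = -4*subsidy - 74.
credit becomes -12*subsidy - 223.
So trade_balance = 48*subsidy + 889.
Solve 48*subsidy + 889 = 1273: subsidy = (1273 - 889) / 48 = 8.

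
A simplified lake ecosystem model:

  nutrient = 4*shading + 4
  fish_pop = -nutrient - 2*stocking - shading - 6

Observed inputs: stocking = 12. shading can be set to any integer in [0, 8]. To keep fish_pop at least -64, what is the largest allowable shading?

shading = 6

Substituting into the fish_pop equation gives fish_pop = -5*shading - 34.
Require -5*shading - 34 ≥ -64, so shading ≤ 6.
The largest integer in [0, 8] satisfying this is 6.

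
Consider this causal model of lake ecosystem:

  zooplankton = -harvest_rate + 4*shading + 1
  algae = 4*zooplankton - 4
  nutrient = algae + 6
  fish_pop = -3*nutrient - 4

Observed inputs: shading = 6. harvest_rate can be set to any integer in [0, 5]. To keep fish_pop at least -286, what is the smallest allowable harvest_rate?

Substituting into the zooplankton equation gives zooplankton = -harvest_rate + 25.
So algae = -4*harvest_rate + 96.
Substituting into the nutrient equation gives nutrient = -4*harvest_rate + 102.
So fish_pop = 12*harvest_rate - 310.
Require 12*harvest_rate - 310 ≥ -286, so harvest_rate ≥ 2.
The smallest integer in [0, 5] satisfying this is 2.

harvest_rate = 2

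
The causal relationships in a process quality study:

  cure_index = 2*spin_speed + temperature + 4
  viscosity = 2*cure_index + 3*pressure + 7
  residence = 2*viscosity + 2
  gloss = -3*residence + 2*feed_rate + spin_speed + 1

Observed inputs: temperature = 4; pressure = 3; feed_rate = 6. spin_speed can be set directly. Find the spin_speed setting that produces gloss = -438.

spin_speed = 11

Substituting into the cure_index equation gives cure_index = 2*spin_speed + 8.
viscosity becomes 4*spin_speed + 32.
This gives residence = 8*spin_speed + 66.
Substituting into the gloss equation gives gloss = -23*spin_speed - 185.
Solve -23*spin_speed - 185 = -438: spin_speed = (-438 + 185) / -23 = 11.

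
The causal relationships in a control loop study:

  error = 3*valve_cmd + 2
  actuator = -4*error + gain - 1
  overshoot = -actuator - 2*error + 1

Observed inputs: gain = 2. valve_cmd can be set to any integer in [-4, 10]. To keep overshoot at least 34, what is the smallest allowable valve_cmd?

Substituting into the actuator equation gives actuator = -12*valve_cmd - 7.
So overshoot = 6*valve_cmd + 4.
Require 6*valve_cmd + 4 ≥ 34, so valve_cmd ≥ 5.
The smallest integer in [-4, 10] satisfying this is 5.

valve_cmd = 5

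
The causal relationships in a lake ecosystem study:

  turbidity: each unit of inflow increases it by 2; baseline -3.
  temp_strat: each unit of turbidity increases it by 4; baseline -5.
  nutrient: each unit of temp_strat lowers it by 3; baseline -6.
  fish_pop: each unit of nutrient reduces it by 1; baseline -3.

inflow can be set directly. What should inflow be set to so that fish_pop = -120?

inflow = -3

Substituting into the temp_strat equation gives temp_strat = 8*inflow - 17.
This gives nutrient = -24*inflow + 45.
So fish_pop = 24*inflow - 48.
Solve 24*inflow - 48 = -120: inflow = (-120 + 48) / 24 = -3.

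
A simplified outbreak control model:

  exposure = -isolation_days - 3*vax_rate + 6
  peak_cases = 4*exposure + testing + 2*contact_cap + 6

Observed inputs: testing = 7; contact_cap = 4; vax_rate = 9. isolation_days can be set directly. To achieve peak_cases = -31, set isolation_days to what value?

Substituting into the exposure equation gives exposure = -isolation_days - 21.
So peak_cases = -4*isolation_days - 63.
Solve -4*isolation_days - 63 = -31: isolation_days = (-31 + 63) / -4 = -8.

isolation_days = -8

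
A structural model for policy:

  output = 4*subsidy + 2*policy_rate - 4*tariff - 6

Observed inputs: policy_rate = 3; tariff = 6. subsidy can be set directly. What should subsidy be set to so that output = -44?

Substituting into the output equation gives output = 4*subsidy - 24.
Solve 4*subsidy - 24 = -44: subsidy = (-44 + 24) / 4 = -5.

subsidy = -5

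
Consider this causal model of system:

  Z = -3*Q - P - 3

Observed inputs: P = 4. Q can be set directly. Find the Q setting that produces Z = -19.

Substituting into the Z equation gives Z = -3*Q - 7.
Solve -3*Q - 7 = -19: Q = (-19 + 7) / -3 = 4.

Q = 4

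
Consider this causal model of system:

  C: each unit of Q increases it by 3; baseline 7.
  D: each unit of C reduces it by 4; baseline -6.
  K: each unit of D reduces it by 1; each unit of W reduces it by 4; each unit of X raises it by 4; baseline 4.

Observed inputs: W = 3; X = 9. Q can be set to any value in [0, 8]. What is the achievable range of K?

62 to 158

Substituting into the D equation gives D = -12*Q - 34.
Substituting into the K equation gives K = 12*Q + 62.
Linear in Q, so extremes are at the endpoints: Q = 0 gives K = 62; Q = 8 gives K = 158.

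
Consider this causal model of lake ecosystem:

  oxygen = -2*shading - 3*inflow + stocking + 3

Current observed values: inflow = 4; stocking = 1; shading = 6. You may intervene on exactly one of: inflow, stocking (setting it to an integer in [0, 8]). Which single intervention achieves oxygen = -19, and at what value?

Intervening on inflow: oxygen = -3*inflow - 8. Reaching -19 requires inflow = 11/3, not an integer.
Intervening on stocking: with other inputs at their observed values, oxygen = stocking - 21. Solving for -19 gives stocking = 2, within [0, 8].

set stocking = 2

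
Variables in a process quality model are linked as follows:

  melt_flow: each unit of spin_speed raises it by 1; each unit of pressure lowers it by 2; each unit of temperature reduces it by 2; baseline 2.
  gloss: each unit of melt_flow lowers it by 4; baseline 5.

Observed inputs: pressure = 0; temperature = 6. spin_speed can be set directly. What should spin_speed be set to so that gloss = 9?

Substituting into the melt_flow equation gives melt_flow = spin_speed - 10.
Substituting into the gloss equation gives gloss = -4*spin_speed + 45.
Solve -4*spin_speed + 45 = 9: spin_speed = (9 - 45) / -4 = 9.

spin_speed = 9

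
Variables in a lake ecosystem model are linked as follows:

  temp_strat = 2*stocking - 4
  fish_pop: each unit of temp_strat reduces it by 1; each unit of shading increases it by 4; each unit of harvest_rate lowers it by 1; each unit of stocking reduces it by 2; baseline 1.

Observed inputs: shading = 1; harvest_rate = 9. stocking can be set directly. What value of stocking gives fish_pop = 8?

stocking = -2

Substituting into the fish_pop equation gives fish_pop = -4*stocking.
Solve -4*stocking = 8: stocking = 8 / -4 = -2.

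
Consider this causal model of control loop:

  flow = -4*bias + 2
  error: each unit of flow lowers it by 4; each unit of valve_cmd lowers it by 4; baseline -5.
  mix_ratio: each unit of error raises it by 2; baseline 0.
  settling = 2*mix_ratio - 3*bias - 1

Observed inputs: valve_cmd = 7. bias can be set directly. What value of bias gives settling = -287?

bias = -2

Substituting into the error equation gives error = 16*bias - 41.
This gives mix_ratio = 32*bias - 82.
Substituting into the settling equation gives settling = 61*bias - 165.
Solve 61*bias - 165 = -287: bias = (-287 + 165) / 61 = -2.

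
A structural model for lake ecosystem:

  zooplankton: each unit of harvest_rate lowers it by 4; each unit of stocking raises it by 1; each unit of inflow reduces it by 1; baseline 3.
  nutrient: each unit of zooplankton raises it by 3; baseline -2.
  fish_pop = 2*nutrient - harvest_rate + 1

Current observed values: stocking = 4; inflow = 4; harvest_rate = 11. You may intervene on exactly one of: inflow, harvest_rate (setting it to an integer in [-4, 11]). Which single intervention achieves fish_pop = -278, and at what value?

set inflow = 7

Intervening on inflow: with other inputs at their observed values, fish_pop = -6*inflow - 236. Solving for -278 gives inflow = 7, within [-4, 11].
Intervening on harvest_rate: fish_pop = -25*harvest_rate + 15. Reaching -278 requires harvest_rate = 293/25, not an integer.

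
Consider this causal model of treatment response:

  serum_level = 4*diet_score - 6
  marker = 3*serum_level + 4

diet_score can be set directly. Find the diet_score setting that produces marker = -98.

diet_score = -7

Substituting into the marker equation gives marker = 12*diet_score - 14.
Solve 12*diet_score - 14 = -98: diet_score = (-98 + 14) / 12 = -7.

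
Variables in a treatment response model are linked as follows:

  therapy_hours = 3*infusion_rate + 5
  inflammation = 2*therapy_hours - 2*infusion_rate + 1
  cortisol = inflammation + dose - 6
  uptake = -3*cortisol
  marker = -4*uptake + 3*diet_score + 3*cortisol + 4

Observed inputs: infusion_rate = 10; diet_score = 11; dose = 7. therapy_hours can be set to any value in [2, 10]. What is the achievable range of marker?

Intervening on therapy_hours fixes its value directly, overriding its dependence on infusion_rate.
Substituting into the inflammation equation gives inflammation = 2*therapy_hours - 19.
Substituting into the cortisol equation gives cortisol = 2*therapy_hours - 18.
uptake becomes -6*therapy_hours + 54.
This gives marker = 30*therapy_hours - 233.
Linear in therapy_hours, so extremes are at the endpoints: therapy_hours = 2 gives marker = -173; therapy_hours = 10 gives marker = 67.

-173 to 67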